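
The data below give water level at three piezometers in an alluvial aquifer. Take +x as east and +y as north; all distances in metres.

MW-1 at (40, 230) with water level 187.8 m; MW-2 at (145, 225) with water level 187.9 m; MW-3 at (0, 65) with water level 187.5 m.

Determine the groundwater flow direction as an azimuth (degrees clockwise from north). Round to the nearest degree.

Differences from MW-1: to MW-2 (Δx, Δy, Δh) = (105, -5, +0.1); to MW-3 = (-40, -165, -0.3).
Solve a·Δx + b·Δy = Δh: det = 105·(-165) − (-40)·(-5) = -17525.
∂h/∂x = [(+0.1)·(-165) − (-0.3)·(-5)] / -17525 = +0.001027
∂h/∂y = [105·(-0.3) − (-40)·(+0.1)] / -17525 = +0.001569
Flow direction (−∇h) has components (-0.001027 E, -0.001569 N).
Azimuth = atan2(E, N) = atan2(-0.001027, -0.001569) = 213.2° ≈ 213°.

213°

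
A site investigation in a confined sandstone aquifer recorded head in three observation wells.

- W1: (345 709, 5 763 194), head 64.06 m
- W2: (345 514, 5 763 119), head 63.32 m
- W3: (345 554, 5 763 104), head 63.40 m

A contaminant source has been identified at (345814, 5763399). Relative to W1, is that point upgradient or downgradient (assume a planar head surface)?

upgradient

Differences from W1: to W2 (Δx, Δy, Δh) = (-195, -75, -0.74); to W3 = (-155, -90, -0.66).
Solve a·Δx + b·Δy = Δh: det = (-195)·(-90) − (-155)·(-75) = 5925.
∂h/∂x = [(-0.74)·(-90) − (-0.66)·(-75)] / 5925 = +0.002886
∂h/∂y = [(-195)·(-0.66) − (-155)·(-0.74)] / 5925 = +0.002363
Head at (345814, 5763399) = 64.06 + (+0.002886)·(105) + (+0.002363)·(205) = 64.85 m.
That is higher than the 64.06 m at W1, so the point is upgradient.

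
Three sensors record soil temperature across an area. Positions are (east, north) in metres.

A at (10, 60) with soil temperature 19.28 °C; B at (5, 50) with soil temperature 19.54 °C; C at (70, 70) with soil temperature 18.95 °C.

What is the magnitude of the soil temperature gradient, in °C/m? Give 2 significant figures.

0.025 °C/m

Three-point gradient (reference A): Δ to B = (-5, -10, +0.26), Δ to C = (60, 10, -0.33).
∂T/∂x = -0.001273, ∂T/∂y = -0.02536 (det = 550).
|∇f| = √(-0.001273² + -0.02536²) = 0.02539 °C/m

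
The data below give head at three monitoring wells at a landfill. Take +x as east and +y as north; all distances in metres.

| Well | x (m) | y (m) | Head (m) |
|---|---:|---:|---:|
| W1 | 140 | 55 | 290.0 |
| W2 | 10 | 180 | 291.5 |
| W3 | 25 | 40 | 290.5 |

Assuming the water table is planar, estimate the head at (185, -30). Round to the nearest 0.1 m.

With h = a·x + b·y + c and W1 as origin, the differences give:
  (-130)·a + 125·b = +1.5
  (-115)·a + (-15)·b = +0.5
Eliminate b (×(-15) and ×125, subtract): 16325·a = -85.00 → a = ∂h/∂x = -0.005207
Back-substitute: b = ∂h/∂y = +0.006585.
h(185, -30) = 290.0 + (-0.005207)·(45) + (+0.006585)·(-85) = 290.0 -0.234 -0.560 = 289.206 m.

289.2 m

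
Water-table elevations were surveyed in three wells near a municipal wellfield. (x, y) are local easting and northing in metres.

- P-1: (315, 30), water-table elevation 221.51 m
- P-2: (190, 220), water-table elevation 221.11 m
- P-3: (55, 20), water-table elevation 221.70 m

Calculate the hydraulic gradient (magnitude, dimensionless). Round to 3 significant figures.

0.00260

Taking P-1 as reference: P-2−P-1 = (-125, 190, -0.40); P-3−P-1 = (-260, -10, +0.19).
Determinant of the coordinate differences = (-125)·(-10) − (-260)·190 = 50650.
∂h/∂x = [(-0.40)·(-10) − (+0.19)·190] / 50650 = -0.0006338
∂h/∂y = [(-125)·(+0.19) − (-260)·(-0.40)] / 50650 = -0.002522
|∇h| = √(-0.0006338² + -0.002522²) = 0.0026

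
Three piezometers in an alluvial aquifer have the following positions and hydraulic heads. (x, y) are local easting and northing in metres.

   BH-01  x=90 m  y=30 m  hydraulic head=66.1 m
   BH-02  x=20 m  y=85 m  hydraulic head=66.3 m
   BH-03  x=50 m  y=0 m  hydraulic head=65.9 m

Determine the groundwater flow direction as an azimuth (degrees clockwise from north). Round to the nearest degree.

Three-point gradient (reference BH-01): Δ to BH-02 = (-70, 55, +0.2), Δ to BH-03 = (-40, -30, -0.2).
∂h/∂x = +0.001163, ∂h/∂y = +0.005116 (det = 4300).
Flow direction (−∇h) has components (-0.001163 E, -0.005116 N).
Azimuth = atan2(E, N) = atan2(-0.001163, -0.005116) = 192.8° ≈ 193°.

193°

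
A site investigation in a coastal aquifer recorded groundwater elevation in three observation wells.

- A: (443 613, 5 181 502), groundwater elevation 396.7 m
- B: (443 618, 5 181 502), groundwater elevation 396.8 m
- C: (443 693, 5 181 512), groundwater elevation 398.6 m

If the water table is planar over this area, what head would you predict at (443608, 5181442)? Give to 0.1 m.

Three-point gradient (reference A): Δ to B = (5, 0, +0.1), Δ to C = (80, 10, +1.9).
∂h/∂x = +0.02000, ∂h/∂y = +0.03000 (det = 50).
h(443608, 5181442) = 396.7 + (+0.02000)·(-5) + (+0.03000)·(-60) = 396.7 -0.100 -1.800 = 394.800 m.

394.8 m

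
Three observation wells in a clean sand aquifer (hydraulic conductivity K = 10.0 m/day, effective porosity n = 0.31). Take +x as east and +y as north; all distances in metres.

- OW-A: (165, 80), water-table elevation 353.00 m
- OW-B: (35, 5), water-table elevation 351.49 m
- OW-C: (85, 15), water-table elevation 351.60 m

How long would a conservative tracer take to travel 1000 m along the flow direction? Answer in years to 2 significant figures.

3.4 years

Differences from OW-A: to OW-B (Δx, Δy, Δh) = (-130, -75, -1.51); to OW-C = (-80, -65, -1.40).
Determinant of the coordinate differences = (-130)·(-65) − (-80)·(-75) = 2450.
∂h/∂x = [(-1.51)·(-65) − (-1.40)·(-75)] / 2450 = -0.002796
∂h/∂y = [(-130)·(-1.40) − (-80)·(-1.51)] / 2450 = +0.02498
|∇h| = √(-0.002796² + 0.02498²) = 0.02514
Seepage velocity v = K·i/n = 10.0 × 0.02514 / 0.31 = 0.811 m/day.
t = 1000 / 0.811 = 1233 days = 3.38 years.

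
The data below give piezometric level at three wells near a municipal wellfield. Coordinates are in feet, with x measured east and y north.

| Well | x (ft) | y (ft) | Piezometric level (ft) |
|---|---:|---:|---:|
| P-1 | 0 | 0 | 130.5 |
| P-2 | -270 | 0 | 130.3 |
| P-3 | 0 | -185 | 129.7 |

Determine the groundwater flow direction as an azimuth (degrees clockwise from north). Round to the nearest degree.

190°

∂h/∂x = (130.3 − 130.5) / (-270 − 0) = +0.0007407
∂h/∂y = (129.7 − 130.5) / (-185 − 0) = +0.004324
Flow direction (−∇h) has components (-0.0007407 E, -0.004324 N).
Azimuth = atan2(E, N) = atan2(-0.0007407, -0.004324) = 189.7° ≈ 190°.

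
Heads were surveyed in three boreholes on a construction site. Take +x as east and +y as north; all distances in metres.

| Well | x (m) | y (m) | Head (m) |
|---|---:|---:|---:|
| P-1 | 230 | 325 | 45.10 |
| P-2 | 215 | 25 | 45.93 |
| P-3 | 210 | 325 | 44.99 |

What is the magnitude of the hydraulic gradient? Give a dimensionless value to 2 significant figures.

Taking P-1 as reference: P-2−P-1 = (-15, -300, +0.83); P-3−P-1 = (-20, 0, -0.11).
Determinant of the coordinate differences = (-15)·0 − (-20)·(-300) = -6000.
∂h/∂x = [(+0.83)·0 − (-0.11)·(-300)] / -6000 = +0.005500
∂h/∂y = [(-15)·(-0.11) − (-20)·(+0.83)] / -6000 = -0.003042
|∇h| = √(0.005500² + -0.003042²) = 0.006285

0.0063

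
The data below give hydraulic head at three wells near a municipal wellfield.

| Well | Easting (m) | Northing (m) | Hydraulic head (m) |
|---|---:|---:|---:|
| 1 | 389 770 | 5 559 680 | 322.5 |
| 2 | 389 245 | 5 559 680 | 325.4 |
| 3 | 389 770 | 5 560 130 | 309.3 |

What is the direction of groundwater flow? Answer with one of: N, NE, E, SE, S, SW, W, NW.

N

∂h/∂x = (325.4 − 322.5) / (389245 − 389770) = -0.005524
∂h/∂y = (309.3 − 322.5) / (5560130 − 5559680) = -0.02933
Flow = −∇h = (+0.005524 east, +0.02933 north), which points north.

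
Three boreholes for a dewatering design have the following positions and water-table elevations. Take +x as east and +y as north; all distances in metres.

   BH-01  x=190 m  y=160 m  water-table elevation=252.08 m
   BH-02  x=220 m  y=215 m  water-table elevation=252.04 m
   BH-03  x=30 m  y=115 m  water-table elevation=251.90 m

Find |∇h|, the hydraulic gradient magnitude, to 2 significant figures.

0.0022

Three-point gradient (reference BH-01): Δ to BH-02 = (30, 55, -0.04), Δ to BH-03 = (-160, -45, -0.18).
∂h/∂x = +0.001570, ∂h/∂y = -0.001584 (det = 7450).
|∇h| = √(0.001570² + -0.001584²) = 0.00223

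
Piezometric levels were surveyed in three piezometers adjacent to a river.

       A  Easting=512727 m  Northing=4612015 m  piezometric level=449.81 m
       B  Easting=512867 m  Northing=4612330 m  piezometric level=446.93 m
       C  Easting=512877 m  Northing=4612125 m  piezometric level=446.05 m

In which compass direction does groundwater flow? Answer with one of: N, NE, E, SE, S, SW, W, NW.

E

With h = a·x + b·y + c and A as origin, the differences give:
  140·a + 315·b = -2.88
  150·a + 110·b = -3.76
Eliminate b (×110 and ×315, subtract): -31850·a = 867.600 → a = ∂h/∂x = -0.02724
Back-substitute: b = ∂h/∂y = +0.002964.
Flow = −∇h = (+0.02724 east, -0.002964 north), which points east.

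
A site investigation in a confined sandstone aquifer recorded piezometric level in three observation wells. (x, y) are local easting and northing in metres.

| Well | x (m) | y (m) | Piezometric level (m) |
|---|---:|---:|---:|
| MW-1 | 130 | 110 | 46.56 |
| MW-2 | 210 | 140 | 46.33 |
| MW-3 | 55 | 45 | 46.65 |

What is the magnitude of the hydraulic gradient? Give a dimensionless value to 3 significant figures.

Taking MW-1 as reference: MW-2−MW-1 = (80, 30, -0.23); MW-3−MW-1 = (-75, -65, +0.09).
Determinant of the coordinate differences = 80·(-65) − (-75)·30 = -2950.
∂h/∂x = [(-0.23)·(-65) − (+0.09)·30] / -2950 = -0.004153
∂h/∂y = [80·(+0.09) − (-75)·(-0.23)] / -2950 = +0.003407
|∇h| = √(-0.004153² + 0.003407²) = 0.005372

0.00537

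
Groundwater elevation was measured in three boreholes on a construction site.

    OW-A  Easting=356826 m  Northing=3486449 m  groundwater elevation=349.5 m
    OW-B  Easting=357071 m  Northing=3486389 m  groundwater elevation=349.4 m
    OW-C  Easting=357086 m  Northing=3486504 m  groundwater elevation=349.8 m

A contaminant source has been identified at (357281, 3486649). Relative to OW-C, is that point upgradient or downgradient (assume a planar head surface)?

upgradient

With h = a·x + b·y + c and OW-A as origin, the differences give:
  245·a + (-60)·b = -0.1
  260·a + 55·b = +0.3
Eliminate b (×55 and ×(-60), subtract): 29075·a = 12.50 → a = ∂h/∂x = +0.0004299
Back-substitute: b = ∂h/∂y = +0.003422.
Head at (357281, 3486649) = 349.5 + (+0.0004299)·(455) + (+0.003422)·(200) = 350.38 m.
That is higher than the 349.8 m at OW-C, so the point is upgradient.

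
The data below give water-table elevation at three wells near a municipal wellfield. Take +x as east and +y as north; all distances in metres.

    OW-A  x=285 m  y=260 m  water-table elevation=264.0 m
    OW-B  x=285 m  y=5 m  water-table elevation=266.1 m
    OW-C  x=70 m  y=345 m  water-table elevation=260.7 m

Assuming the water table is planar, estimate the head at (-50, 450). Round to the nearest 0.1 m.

258.4 m

Differences from OW-A: to OW-B (Δx, Δy, Δh) = (0, -255, +2.1); to OW-C = (-215, 85, -3.3).
Solve a·Δx + b·Δy = Δh: det = 0·85 − (-215)·(-255) = -54825.
∂h/∂x = [(+2.1)·85 − (-3.3)·(-255)] / -54825 = +0.01209
∂h/∂y = [0·(-3.3) − (-215)·(+2.1)] / -54825 = -0.008235
h(-50, 450) = 264.0 + (+0.01209)·(-335) + (-0.008235)·(190) = 264.0 -4.051 -1.565 = 258.384 m.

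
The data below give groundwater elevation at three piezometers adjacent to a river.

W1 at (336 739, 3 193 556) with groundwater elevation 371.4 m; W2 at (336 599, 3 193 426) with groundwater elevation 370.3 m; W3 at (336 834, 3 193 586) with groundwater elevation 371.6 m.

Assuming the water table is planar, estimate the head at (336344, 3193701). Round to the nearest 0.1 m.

Three-point gradient (reference W1): Δ to W2 = (-140, -130, -1.1), Δ to W3 = (95, 30, +0.2).
∂h/∂x = -0.0008589, ∂h/∂y = +0.009387 (det = 8150).
h(336344, 3193701) = 371.4 + (-0.0008589)·(-395) + (+0.009387)·(145) = 371.4 +0.339 +1.361 = 373.100 m.

373.1 m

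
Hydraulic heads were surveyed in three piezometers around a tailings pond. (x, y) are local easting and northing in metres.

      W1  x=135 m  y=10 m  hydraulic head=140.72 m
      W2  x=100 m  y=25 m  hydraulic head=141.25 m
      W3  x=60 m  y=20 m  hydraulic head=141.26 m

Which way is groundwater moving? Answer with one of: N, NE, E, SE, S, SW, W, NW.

Three-point gradient (reference W1): Δ to W2 = (-35, 15, +0.53), Δ to W3 = (-75, 10, +0.54).
∂h/∂x = -0.003613, ∂h/∂y = +0.02690 (det = 775).
Flow = −∇h = (+0.003613 east, -0.02690 north), which points south.

S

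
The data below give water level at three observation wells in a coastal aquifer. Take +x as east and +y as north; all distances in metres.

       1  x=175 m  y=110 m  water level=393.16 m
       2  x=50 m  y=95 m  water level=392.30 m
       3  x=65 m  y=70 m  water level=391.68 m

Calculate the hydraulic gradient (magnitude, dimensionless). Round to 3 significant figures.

Three-point gradient (reference 1): Δ to 2 = (-125, -15, -0.86), Δ to 3 = (-110, -40, -1.48).
∂h/∂x = +0.003642, ∂h/∂y = +0.02699 (det = 3350).
|∇h| = √(0.003642² + 0.02699²) = 0.02723

0.0272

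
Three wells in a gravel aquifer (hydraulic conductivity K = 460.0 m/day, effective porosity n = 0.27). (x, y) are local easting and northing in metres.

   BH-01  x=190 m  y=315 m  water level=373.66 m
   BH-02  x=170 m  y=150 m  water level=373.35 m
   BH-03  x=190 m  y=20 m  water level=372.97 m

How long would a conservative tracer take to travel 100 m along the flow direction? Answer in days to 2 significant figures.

13 days

With h = a·x + b·y + c and BH-01 as origin, the differences give:
  (-20)·a + (-165)·b = -0.31
  0·a + (-295)·b = -0.69
Eliminate b (×(-295) and ×(-165), subtract): 5900·a = -22.400 → a = ∂h/∂x = -0.003797
Back-substitute: b = ∂h/∂y = +0.002339.
|∇h| = √(-0.003797² + 0.002339²) = 0.00446
Seepage velocity v = K·i/n = 460.0 × 0.00446 / 0.27 = 7.599 m/day.
t = 100 / 7.599 = 13.16 days.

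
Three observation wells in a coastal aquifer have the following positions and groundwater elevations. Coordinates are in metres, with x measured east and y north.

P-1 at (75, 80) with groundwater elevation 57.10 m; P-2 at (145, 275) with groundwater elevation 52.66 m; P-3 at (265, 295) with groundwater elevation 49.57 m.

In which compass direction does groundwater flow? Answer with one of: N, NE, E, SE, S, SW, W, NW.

With h = a·x + b·y + c and P-1 as origin, the differences give:
  70·a + 195·b = -4.44
  190·a + 215·b = -7.53
Eliminate b (×215 and ×195, subtract): -22000·a = 513.750 → a = ∂h/∂x = -0.02335
Back-substitute: b = ∂h/∂y = -0.01439.
Flow = −∇h = (+0.02335 east, +0.01439 north), which points northeast.

NE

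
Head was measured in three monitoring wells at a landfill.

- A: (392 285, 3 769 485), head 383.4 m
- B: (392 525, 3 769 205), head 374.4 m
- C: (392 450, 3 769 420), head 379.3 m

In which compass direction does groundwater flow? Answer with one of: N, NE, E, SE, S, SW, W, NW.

SE

With h = a·x + b·y + c and A as origin, the differences give:
  240·a + (-280)·b = -9.0
  165·a + (-65)·b = -4.1
Eliminate b (×(-65) and ×(-280), subtract): 30600·a = -563.00 → a = ∂h/∂x = -0.01840
Back-substitute: b = ∂h/∂y = +0.01637.
Flow = −∇h = (+0.01840 east, -0.01637 north), which points southeast.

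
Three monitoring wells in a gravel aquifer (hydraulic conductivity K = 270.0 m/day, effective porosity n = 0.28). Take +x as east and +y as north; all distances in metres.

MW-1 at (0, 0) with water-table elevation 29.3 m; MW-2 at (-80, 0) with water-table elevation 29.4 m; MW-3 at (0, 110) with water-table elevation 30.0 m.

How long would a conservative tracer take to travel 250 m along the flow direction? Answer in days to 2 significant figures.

40 days

∂h/∂x = (29.4 − 29.3) / (-80 − 0) = -0.001250
∂h/∂y = (30.0 − 29.3) / (110 − 0) = +0.006364
|∇h| = √(-0.001250² + 0.006364²) = 0.006486
Seepage velocity v = K·i/n = 270.0 × 0.006486 / 0.28 = 6.254 m/day.
t = 250 / 6.254 = 39.97 days.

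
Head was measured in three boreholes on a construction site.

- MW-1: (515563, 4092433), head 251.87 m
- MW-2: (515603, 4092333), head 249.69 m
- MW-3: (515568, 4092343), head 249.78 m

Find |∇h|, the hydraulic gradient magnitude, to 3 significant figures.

Differences from MW-1: to MW-2 (Δx, Δy, Δh) = (40, -100, -2.18); to MW-3 = (5, -90, -2.09).
Solve a·Δx + b·Δy = Δh: det = 40·(-90) − 5·(-100) = -3100.
∂h/∂x = [(-2.18)·(-90) − (-2.09)·(-100)] / -3100 = +0.004129
∂h/∂y = [40·(-2.09) − 5·(-2.18)] / -3100 = +0.02345
|∇h| = √(0.004129² + 0.02345²) = 0.02381

0.0238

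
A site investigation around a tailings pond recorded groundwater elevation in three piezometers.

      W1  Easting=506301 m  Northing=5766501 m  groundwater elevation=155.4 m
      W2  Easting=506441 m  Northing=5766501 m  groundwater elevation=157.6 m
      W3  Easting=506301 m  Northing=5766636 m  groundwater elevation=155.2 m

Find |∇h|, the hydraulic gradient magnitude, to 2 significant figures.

0.016

∂h/∂x = (157.6 − 155.4) / (506441 − 506301) = +0.01571
∂h/∂y = (155.2 − 155.4) / (5766636 − 5766501) = -0.001481
|∇h| = √(0.01571² + -0.001481²) = 0.01578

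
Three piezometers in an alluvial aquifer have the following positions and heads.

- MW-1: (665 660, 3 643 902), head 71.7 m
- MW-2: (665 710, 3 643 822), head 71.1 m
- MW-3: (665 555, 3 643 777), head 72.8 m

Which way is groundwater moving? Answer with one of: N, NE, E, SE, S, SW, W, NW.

Taking MW-1 as reference: MW-2−MW-1 = (50, -80, -0.6); MW-3−MW-1 = (-105, -125, +1.1).
Determinant of the coordinate differences = 50·(-125) − (-105)·(-80) = -14650.
∂h/∂x = [(-0.6)·(-125) − (+1.1)·(-80)] / -14650 = -0.01113
∂h/∂y = [50·(+1.1) − (-105)·(-0.6)] / -14650 = +0.0005461
Flow = −∇h = (+0.01113 east, -0.0005461 north), which points east.

E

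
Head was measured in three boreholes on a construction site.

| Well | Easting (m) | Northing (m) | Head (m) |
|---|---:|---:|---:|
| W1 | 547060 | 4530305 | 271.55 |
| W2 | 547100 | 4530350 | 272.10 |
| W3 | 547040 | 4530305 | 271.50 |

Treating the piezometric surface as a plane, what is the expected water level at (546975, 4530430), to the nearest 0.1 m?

272.6 m

With h = a·x + b·y + c and W1 as origin, the differences give:
  40·a + 45·b = +0.55
  (-20)·a + 0·b = -0.05
Eliminate b (×0 and ×45, subtract): 900·a = 2.250 → a = ∂h/∂x = +0.002500
Back-substitute: b = ∂h/∂y = +0.010000.
h(546975, 4530430) = 271.55 + (+0.002500)·(-85) + (+0.010000)·(125) = 271.55 -0.213 +1.250 = 272.588 m.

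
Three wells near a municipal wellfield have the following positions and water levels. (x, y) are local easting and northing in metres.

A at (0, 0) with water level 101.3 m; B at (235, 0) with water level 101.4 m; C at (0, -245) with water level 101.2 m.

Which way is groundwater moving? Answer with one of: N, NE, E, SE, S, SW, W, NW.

SW

∂h/∂x = (101.4 − 101.3) / (235 − 0) = +0.0004255
∂h/∂y = (101.2 − 101.3) / (-245 − 0) = +0.0004082
Flow = −∇h = (-0.0004255 east, -0.0004082 north), which points southwest.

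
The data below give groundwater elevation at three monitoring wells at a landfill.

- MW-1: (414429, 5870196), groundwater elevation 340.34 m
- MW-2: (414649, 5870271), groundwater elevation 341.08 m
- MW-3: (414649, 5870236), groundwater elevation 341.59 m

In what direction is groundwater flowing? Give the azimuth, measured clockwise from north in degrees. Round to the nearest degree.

330°

Taking MW-1 as reference: MW-2−MW-1 = (220, 75, +0.74); MW-3−MW-1 = (220, 40, +1.25).
Determinant of the coordinate differences = 220·40 − 220·75 = -7700.
∂h/∂x = [(+0.74)·40 − (+1.25)·75] / -7700 = +0.008331
∂h/∂y = [220·(+1.25) − 220·(+0.74)] / -7700 = -0.01457
Flow direction (−∇h) has components (-0.008331 E, +0.01457 N).
Azimuth = atan2(E, N) = atan2(-0.008331, +0.01457) = 330.2° ≈ 330°.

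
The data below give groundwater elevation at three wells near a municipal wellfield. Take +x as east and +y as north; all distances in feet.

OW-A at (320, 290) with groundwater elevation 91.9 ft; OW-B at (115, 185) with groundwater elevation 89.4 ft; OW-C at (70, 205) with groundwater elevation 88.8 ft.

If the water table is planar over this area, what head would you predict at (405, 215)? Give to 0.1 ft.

Differences from OW-A: to OW-B (Δx, Δy, Δh) = (-205, -105, -2.5); to OW-C = (-250, -85, -3.1).
Solve a·Δx + b·Δy = Δh: det = (-205)·(-85) − (-250)·(-105) = -8825.
∂h/∂x = [(-2.5)·(-85) − (-3.1)·(-105)] / -8825 = +0.01280
∂h/∂y = [(-205)·(-3.1) − (-250)·(-2.5)] / -8825 = -0.001190
h(405, 215) = 91.9 + (+0.01280)·(85) + (-0.001190)·(-75) = 91.9 +1.088 +0.089 = 93.078 ft.

93.1 ft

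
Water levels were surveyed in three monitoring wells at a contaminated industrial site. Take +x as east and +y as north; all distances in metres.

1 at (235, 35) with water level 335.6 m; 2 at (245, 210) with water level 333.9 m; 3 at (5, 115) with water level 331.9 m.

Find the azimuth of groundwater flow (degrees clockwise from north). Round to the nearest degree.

With h = a·x + b·y + c and 1 as origin, the differences give:
  10·a + 175·b = -1.7
  (-230)·a + 80·b = -3.7
Eliminate b (×80 and ×175, subtract): 41050·a = 511.50 → a = ∂h/∂x = +0.01246
Back-substitute: b = ∂h/∂y = -0.01043.
Flow direction (−∇h) has components (-0.01246 E, +0.01043 N).
Azimuth = atan2(E, N) = atan2(-0.01246, +0.01043) = 309.9° ≈ 310°.

310°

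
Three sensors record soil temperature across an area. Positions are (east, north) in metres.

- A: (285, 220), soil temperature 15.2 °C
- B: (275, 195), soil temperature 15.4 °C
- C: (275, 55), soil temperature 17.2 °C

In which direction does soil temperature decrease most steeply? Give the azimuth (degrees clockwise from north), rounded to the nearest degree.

Taking A as reference: B−A = (-10, -25, +0.2); C−A = (-10, -165, +2.0).
Solve a·Δx + b·Δy = ΔT: det = (-10)·(-165) − (-10)·(-25) = 1400.
∂T/∂x = [(+0.2)·(-165) − (+2.0)·(-25)] / 1400 = +0.01214
∂T/∂y = [(-10)·(+2.0) − (-10)·(+0.2)] / 1400 = -0.01286
Steepest decrease is along −∇f: components (-0.01214 E, +0.01286 N).
Azimuth = atan2(-0.01214, +0.01286) = 316.6° ≈ 317°.

317°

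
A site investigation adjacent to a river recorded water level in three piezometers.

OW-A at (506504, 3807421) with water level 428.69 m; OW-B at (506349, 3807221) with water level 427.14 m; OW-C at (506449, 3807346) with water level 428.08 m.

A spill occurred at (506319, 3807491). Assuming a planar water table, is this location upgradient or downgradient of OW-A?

upgradient

With h = a·x + b·y + c and OW-A as origin, the differences give:
  (-155)·a + (-200)·b = -1.55
  (-55)·a + (-75)·b = -0.61
Eliminate b (×(-75) and ×(-200), subtract): 625·a = -5.750 → a = ∂h/∂x = -0.009200
Back-substitute: b = ∂h/∂y = +0.01488.
Head at (506319, 3807491) = 428.69 + (-0.009200)·(-185) + (+0.01488)·(70) = 431.43 m.
That is higher than the 428.69 m at OW-A, so the point is upgradient.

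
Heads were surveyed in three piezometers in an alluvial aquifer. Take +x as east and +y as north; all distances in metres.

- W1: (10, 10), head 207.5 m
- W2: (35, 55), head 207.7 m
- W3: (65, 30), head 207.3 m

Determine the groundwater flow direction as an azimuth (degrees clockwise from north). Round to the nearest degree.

141°

Taking W1 as reference: W2−W1 = (25, 45, +0.2); W3−W1 = (55, 20, -0.2).
Determinant of the coordinate differences = 25·20 − 55·45 = -1975.
∂h/∂x = [(+0.2)·20 − (-0.2)·45] / -1975 = -0.006582
∂h/∂y = [25·(-0.2) − 55·(+0.2)] / -1975 = +0.008101
Flow direction (−∇h) has components (+0.006582 E, -0.008101 N).
Azimuth = atan2(E, N) = atan2(+0.006582, -0.008101) = 140.9° ≈ 141°.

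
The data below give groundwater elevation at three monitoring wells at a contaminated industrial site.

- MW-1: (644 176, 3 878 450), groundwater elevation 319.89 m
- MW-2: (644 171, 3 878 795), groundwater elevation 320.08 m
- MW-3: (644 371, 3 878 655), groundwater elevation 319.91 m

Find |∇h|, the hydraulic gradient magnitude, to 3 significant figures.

Taking MW-1 as reference: MW-2−MW-1 = (-5, 345, +0.19); MW-3−MW-1 = (195, 205, +0.02).
Solve a·Δx + b·Δy = Δh: det = (-5)·205 − 195·345 = -68300.
∂h/∂x = [(+0.19)·205 − (+0.02)·345] / -68300 = -0.0004693
∂h/∂y = [(-5)·(+0.02) − 195·(+0.19)] / -68300 = +0.0005439
|∇h| = √(-0.0004693² + 0.0005439²) = 0.0007184

0.000718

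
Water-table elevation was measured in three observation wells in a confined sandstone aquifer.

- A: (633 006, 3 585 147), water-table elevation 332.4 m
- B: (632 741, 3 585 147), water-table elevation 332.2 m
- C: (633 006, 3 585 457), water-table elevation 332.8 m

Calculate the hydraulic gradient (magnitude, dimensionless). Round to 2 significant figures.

∂h/∂x = (332.2 − 332.4) / (632741 − 633006) = +0.0007547
∂h/∂y = (332.8 − 332.4) / (3585457 − 3585147) = +0.001290
|∇h| = √(0.0007547² + 0.001290²) = 0.001495

0.0015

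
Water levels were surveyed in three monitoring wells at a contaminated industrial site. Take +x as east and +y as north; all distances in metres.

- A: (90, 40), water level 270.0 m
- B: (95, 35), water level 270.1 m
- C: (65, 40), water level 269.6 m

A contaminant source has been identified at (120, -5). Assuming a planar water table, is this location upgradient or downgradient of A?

upgradient

With h = a·x + b·y + c and A as origin, the differences give:
  5·a + (-5)·b = +0.1
  (-25)·a + 0·b = -0.4
Eliminate b (×0 and ×(-5), subtract): -125·a = -2.00 → a = ∂h/∂x = +0.01600
Back-substitute: b = ∂h/∂y = -0.004000.
Head at (120, -5) = 270.0 + (+0.01600)·(30) + (-0.004000)·(-45) = 270.66 m.
That is higher than the 270.0 m at A, so the point is upgradient.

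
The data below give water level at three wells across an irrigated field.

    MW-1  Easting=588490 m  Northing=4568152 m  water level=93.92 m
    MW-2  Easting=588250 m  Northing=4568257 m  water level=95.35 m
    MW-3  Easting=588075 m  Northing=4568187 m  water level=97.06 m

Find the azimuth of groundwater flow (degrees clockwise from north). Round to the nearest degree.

With h = a·x + b·y + c and MW-1 as origin, the differences give:
  (-240)·a + 105·b = +1.43
  (-415)·a + 35·b = +3.14
Eliminate b (×35 and ×105, subtract): 35175·a = -279.650 → a = ∂h/∂x = -0.007950
Back-substitute: b = ∂h/∂y = -0.004553.
Flow direction (−∇h) has components (+0.007950 E, +0.004553 N).
Azimuth = atan2(E, N) = atan2(+0.007950, +0.004553) = 60.2° ≈ 060°.

060°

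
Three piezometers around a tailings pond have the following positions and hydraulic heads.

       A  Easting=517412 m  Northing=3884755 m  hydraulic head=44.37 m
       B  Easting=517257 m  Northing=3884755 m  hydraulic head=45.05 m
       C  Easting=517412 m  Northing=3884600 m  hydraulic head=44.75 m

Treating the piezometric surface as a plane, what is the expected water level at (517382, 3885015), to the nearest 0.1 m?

∂h/∂x = (45.05 − 44.37) / (517257 − 517412) = -0.004387
∂h/∂y = (44.75 − 44.37) / (3884600 − 3884755) = -0.002452
h(517382, 3885015) = 44.37 + (-0.004387)·(-30) + (-0.002452)·(260) = 44.37 +0.132 -0.637 = 43.864 m.

43.9 m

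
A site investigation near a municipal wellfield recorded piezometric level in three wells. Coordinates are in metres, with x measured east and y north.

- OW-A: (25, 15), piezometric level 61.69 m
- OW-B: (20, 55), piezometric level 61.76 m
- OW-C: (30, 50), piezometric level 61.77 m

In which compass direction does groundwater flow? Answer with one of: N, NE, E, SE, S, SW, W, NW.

With h = a·x + b·y + c and OW-A as origin, the differences give:
  (-5)·a + 40·b = +0.07
  5·a + 35·b = +0.08
Eliminate b (×35 and ×40, subtract): -375·a = -0.750 → a = ∂h/∂x = +0.002000
Back-substitute: b = ∂h/∂y = +0.002000.
Flow = −∇h = (-0.002000 east, -0.002000 north), which points southwest.

SW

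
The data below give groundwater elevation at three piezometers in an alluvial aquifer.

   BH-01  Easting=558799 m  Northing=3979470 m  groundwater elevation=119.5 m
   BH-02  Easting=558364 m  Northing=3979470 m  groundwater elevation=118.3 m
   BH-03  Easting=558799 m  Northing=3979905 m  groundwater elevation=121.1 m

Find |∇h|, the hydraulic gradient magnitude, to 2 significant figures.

∂h/∂x = (118.3 − 119.5) / (558364 − 558799) = +0.002759
∂h/∂y = (121.1 − 119.5) / (3979905 − 3979470) = +0.003678
|∇h| = √(0.002759² + 0.003678²) = 0.004598

0.0046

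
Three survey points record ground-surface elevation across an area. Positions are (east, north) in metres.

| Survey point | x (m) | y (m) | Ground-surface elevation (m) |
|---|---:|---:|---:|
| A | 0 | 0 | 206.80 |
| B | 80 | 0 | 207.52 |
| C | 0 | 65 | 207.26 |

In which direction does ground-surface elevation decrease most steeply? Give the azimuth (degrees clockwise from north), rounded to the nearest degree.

∂z/∂x = (207.52 − 206.80) / (80 − 0) = +0.009000
∂z/∂y = (207.26 − 206.80) / (65 − 0) = +0.007077
Steepest decrease is along −∇f: components (-0.009000 E, -0.007077 N).
Azimuth = atan2(-0.009000, -0.007077) = 231.8° ≈ 232°.

232°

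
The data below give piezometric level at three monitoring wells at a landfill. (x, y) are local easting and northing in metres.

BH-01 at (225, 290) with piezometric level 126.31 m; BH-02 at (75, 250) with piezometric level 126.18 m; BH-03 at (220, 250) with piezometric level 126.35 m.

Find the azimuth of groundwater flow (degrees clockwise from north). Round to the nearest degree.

Three-point gradient (reference BH-01): Δ to BH-02 = (-150, -40, -0.13), Δ to BH-03 = (-5, -40, +0.04).
∂h/∂x = +0.001172, ∂h/∂y = -0.001147 (det = 5800).
Flow direction (−∇h) has components (-0.001172 E, +0.001147 N).
Azimuth = atan2(E, N) = atan2(-0.001172, +0.001147) = 314.4° ≈ 314°.

314°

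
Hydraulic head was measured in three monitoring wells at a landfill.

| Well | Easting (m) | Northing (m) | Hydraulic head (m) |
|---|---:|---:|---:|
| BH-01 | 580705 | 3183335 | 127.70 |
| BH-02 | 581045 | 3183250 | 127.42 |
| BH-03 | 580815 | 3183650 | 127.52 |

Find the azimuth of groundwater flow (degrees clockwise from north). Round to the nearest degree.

074°

Differences from BH-01: to BH-02 (Δx, Δy, Δh) = (340, -85, -0.28); to BH-03 = (110, 315, -0.18).
Solve a·Δx + b·Δy = Δh: det = 340·315 − 110·(-85) = 116450.
∂h/∂x = [(-0.28)·315 − (-0.18)·(-85)] / 116450 = -0.0008888
∂h/∂y = [340·(-0.18) − 110·(-0.28)] / 116450 = -0.0002611
Flow direction (−∇h) has components (+0.0008888 E, +0.0002611 N).
Azimuth = atan2(E, N) = atan2(+0.0008888, +0.0002611) = 73.6° ≈ 074°.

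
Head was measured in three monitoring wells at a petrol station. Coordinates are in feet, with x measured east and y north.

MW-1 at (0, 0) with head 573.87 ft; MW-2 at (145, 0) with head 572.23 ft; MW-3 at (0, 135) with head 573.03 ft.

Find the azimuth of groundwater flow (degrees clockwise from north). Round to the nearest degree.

∂h/∂x = (572.23 − 573.87) / (145 − 0) = -0.01131
∂h/∂y = (573.03 − 573.87) / (135 − 0) = -0.006222
Flow direction (−∇h) has components (+0.01131 E, +0.006222 N).
Azimuth = atan2(E, N) = atan2(+0.01131, +0.006222) = 61.2° ≈ 061°.

061°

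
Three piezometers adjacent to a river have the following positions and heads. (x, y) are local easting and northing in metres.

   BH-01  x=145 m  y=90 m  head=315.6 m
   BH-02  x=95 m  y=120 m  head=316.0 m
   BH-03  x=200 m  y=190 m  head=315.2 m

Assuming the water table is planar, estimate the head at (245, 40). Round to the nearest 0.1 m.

Taking BH-01 as reference: BH-02−BH-01 = (-50, 30, +0.4); BH-03−BH-01 = (55, 100, -0.4).
Determinant of the coordinate differences = (-50)·100 − 55·30 = -6650.
∂h/∂x = [(+0.4)·100 − (-0.4)·30] / -6650 = -0.007820
∂h/∂y = [(-50)·(-0.4) − 55·(+0.4)] / -6650 = +0.0003008
h(245, 40) = 315.6 + (-0.007820)·(100) + (+0.0003008)·(-50) = 315.6 -0.782 -0.015 = 314.803 m.

314.8 m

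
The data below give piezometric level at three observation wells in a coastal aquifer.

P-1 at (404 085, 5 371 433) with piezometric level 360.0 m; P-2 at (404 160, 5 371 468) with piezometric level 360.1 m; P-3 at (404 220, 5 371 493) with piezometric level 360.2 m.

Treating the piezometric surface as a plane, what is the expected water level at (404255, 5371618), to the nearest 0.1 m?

359.5 m

Three-point gradient (reference P-1): Δ to P-2 = (75, 35, +0.1), Δ to P-3 = (135, 60, +0.2).
∂h/∂x = +0.004444, ∂h/∂y = -0.006667 (det = -225).
h(404255, 5371618) = 360.0 + (+0.004444)·(170) + (-0.006667)·(185) = 360.0 +0.756 -1.233 = 359.522 m.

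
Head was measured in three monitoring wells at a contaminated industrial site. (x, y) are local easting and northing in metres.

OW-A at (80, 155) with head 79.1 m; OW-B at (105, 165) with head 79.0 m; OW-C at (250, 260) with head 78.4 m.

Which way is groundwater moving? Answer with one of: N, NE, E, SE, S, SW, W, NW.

With h = a·x + b·y + c and OW-A as origin, the differences give:
  25·a + 10·b = -0.1
  170·a + 105·b = -0.7
Eliminate b (×105 and ×10, subtract): 925·a = -3.50 → a = ∂h/∂x = -0.003784
Back-substitute: b = ∂h/∂y = -0.0005405.
Flow = −∇h = (+0.003784 east, +0.0005405 north), which points east.

E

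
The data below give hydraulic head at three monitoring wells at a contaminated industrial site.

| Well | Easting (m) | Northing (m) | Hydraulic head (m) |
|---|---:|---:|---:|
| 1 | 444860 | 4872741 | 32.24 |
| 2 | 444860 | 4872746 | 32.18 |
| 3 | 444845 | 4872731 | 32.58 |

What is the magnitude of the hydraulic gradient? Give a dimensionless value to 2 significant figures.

Taking 1 as reference: 2−1 = (0, 5, -0.06); 3−1 = (-15, -10, +0.34).
Solve a·Δx + b·Δy = Δh: det = 0·(-10) − (-15)·5 = 75.
∂h/∂x = [(-0.06)·(-10) − (+0.34)·5] / 75 = -0.01467
∂h/∂y = [0·(+0.34) − (-15)·(-0.06)] / 75 = -0.01200
|∇h| = √(-0.01467² + -0.01200²) = 0.01895

0.019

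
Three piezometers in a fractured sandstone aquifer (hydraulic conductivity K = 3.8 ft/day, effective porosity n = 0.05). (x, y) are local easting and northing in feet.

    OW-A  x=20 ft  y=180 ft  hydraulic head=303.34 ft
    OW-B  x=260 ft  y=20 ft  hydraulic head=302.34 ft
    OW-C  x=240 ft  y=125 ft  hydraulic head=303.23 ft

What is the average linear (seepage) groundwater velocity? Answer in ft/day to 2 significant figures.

Three-point gradient (reference OW-A): Δ to OW-B = (240, -160, -1.00), Δ to OW-C = (220, -55, -0.11).
∂h/∂x = +0.001700, ∂h/∂y = +0.008800 (det = 22000).
|∇h| = √(0.001700² + 0.008800²) = 0.008963
Seepage velocity v = K·i/n = 3.8 × 0.008963 / 0.05 = 0.6812 ft/day.

0.68 ft/day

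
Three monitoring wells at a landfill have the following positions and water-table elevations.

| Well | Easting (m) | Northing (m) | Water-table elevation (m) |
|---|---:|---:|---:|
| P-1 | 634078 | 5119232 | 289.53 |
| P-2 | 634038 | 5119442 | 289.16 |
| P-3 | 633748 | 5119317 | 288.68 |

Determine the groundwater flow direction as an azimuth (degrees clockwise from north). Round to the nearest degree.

Taking P-1 as reference: P-2−P-1 = (-40, 210, -0.37); P-3−P-1 = (-330, 85, -0.85).
Determinant of the coordinate differences = (-40)·85 − (-330)·210 = 65900.
∂h/∂x = [(-0.37)·85 − (-0.85)·210] / 65900 = +0.002231
∂h/∂y = [(-40)·(-0.85) − (-330)·(-0.37)] / 65900 = -0.001337
Flow direction (−∇h) has components (-0.002231 E, +0.001337 N).
Azimuth = atan2(E, N) = atan2(-0.002231, +0.001337) = 300.9° ≈ 301°.

301°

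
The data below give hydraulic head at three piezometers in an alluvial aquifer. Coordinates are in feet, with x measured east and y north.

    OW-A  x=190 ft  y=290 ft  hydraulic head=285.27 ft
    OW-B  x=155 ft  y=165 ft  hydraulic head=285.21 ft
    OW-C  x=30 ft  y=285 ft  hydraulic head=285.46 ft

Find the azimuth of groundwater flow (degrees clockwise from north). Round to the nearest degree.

124°

With h = a·x + b·y + c and OW-A as origin, the differences give:
  (-35)·a + (-125)·b = -0.06
  (-160)·a + (-5)·b = +0.19
Eliminate b (×(-5) and ×(-125), subtract): -19825·a = 24.050 → a = ∂h/∂x = -0.001213
Back-substitute: b = ∂h/∂y = +0.0008197.
Flow direction (−∇h) has components (+0.001213 E, -0.0008197 N).
Azimuth = atan2(E, N) = atan2(+0.001213, -0.0008197) = 124.0° ≈ 124°.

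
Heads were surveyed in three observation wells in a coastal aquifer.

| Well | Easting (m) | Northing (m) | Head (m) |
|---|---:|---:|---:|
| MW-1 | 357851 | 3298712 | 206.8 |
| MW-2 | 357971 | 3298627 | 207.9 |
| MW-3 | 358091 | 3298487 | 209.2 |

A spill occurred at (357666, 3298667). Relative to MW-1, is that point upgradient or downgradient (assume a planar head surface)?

With h = a·x + b·y + c and MW-1 as origin, the differences give:
  120·a + (-85)·b = +1.1
  240·a + (-225)·b = +2.4
Eliminate b (×(-225) and ×(-85), subtract): -6600·a = -43.50 → a = ∂h/∂x = +0.006591
Back-substitute: b = ∂h/∂y = -0.003636.
Head at (357666, 3298667) = 206.8 + (+0.006591)·(-185) + (-0.003636)·(-45) = 205.74 m.
That is lower than the 206.8 m at MW-1, so the point is downgradient.

downgradient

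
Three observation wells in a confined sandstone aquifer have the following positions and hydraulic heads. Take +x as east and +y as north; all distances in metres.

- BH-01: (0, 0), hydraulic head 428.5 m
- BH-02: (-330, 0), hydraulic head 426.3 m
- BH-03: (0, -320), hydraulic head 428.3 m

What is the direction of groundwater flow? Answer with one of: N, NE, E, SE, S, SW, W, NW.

∂h/∂x = (426.3 − 428.5) / (-330 − 0) = +0.006667
∂h/∂y = (428.3 − 428.5) / (-320 − 0) = +0.0006250
Flow = −∇h = (-0.006667 east, -0.0006250 north), which points west.

W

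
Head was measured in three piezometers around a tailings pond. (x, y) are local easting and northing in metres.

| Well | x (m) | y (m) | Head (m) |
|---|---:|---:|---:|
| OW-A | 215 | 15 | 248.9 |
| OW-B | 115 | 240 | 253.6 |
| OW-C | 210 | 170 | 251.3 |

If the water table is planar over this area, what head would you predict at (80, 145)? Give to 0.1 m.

Taking OW-A as reference: OW-B−OW-A = (-100, 225, +4.7); OW-C−OW-A = (-5, 155, +2.4).
Determinant of the coordinate differences = (-100)·155 − (-5)·225 = -14375.
∂h/∂x = [(+4.7)·155 − (+2.4)·225] / -14375 = -0.01311
∂h/∂y = [(-100)·(+2.4) − (-5)·(+4.7)] / -14375 = +0.01506
h(80, 145) = 248.9 + (-0.01311)·(-135) + (+0.01506)·(130) = 248.9 +1.770 +1.958 = 252.628 m.

252.6 m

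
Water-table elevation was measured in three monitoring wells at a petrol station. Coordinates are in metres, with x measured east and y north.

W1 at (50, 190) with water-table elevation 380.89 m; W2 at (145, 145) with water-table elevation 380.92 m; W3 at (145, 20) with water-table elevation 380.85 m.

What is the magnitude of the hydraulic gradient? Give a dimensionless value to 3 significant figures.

Three-point gradient (reference W1): Δ to W2 = (95, -45, +0.03), Δ to W3 = (95, -170, -0.04).
∂h/∂x = +0.0005811, ∂h/∂y = +0.0005600 (det = -11875).
|∇h| = √(0.0005811² + 0.0005600²) = 0.000807

0.000807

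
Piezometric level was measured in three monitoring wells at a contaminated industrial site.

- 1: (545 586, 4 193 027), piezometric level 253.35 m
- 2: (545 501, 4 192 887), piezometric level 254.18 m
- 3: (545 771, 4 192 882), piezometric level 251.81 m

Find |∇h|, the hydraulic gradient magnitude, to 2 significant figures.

0.0088

With h = a·x + b·y + c and 1 as origin, the differences give:
  (-85)·a + (-140)·b = +0.83
  185·a + (-145)·b = -1.54
Eliminate b (×(-145) and ×(-140), subtract): 38225·a = -335.950 → a = ∂h/∂x = -0.008789
Back-substitute: b = ∂h/∂y = -0.0005925.
|∇h| = √(-0.008789² + -0.0005925²) = 0.008809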